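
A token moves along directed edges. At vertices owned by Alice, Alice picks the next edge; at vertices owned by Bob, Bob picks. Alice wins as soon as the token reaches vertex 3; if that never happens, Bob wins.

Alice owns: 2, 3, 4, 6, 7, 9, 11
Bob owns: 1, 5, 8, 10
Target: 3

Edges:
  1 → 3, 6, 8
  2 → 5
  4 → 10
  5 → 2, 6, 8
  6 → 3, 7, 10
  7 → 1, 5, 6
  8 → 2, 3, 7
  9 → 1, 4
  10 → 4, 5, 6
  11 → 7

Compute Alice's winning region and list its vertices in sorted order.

3, 6, 7, 11

A0 = {3}
A1: add {6} — 6 (Alice) has 6→3.
A2: add {7} — 7 (Alice) has 7→6.
A3: add {11} — 11 (Alice) has 11→7.
A4 = A3; e.g. 1 (Bob) can still go to 8. Fixed point.
Alice's winning region = {3, 6, 7, 11}.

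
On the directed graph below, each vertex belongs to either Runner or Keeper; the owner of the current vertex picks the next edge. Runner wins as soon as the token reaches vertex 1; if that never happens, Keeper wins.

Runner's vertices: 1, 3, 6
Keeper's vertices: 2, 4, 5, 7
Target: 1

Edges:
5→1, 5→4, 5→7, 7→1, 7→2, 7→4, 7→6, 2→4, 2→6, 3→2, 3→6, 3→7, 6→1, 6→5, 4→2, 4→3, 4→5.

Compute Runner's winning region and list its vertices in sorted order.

A0 = {1}
A1: add {6} — 6 (Runner) has 6→1.
A2: add {3} — 3 (Runner) has 3→6.
A3 = A2; e.g. 2 (Keeper) can still go to 4. Fixed point.
Runner's winning region = {1, 3, 6}.

1, 3, 6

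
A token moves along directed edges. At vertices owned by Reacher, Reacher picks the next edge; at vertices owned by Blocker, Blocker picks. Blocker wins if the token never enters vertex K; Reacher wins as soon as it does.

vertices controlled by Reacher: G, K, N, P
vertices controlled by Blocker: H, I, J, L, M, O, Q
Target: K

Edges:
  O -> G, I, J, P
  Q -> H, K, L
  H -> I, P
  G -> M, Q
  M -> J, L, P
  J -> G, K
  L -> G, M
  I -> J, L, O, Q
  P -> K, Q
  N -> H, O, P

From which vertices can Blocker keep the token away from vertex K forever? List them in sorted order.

G, H, I, J, L, M, O, Q

A0 = {K}
A1: add {P} — P (Reacher) has P→K.
A2: add {N} — N (Reacher) has N→P.
A3 = A2; e.g. G (Reacher) has no edge into A2. Fixed point.
Reacher's attractor = {K, N, P}; Blocker avoids the target exactly from the complement.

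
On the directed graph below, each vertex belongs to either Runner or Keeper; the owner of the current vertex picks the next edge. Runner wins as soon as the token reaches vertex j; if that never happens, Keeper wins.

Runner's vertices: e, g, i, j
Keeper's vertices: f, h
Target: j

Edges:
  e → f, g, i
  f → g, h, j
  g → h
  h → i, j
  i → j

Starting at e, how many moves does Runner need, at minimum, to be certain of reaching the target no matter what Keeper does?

A0 = {j}
A1: add {i} — i (Runner) has i→j.
A2: add {e, h} — e (Runner) has e→i; h (Keeper): all of {i, j} already in.
e enters the attractor at level 2, so Runner can force the target in 2 moves from there.

2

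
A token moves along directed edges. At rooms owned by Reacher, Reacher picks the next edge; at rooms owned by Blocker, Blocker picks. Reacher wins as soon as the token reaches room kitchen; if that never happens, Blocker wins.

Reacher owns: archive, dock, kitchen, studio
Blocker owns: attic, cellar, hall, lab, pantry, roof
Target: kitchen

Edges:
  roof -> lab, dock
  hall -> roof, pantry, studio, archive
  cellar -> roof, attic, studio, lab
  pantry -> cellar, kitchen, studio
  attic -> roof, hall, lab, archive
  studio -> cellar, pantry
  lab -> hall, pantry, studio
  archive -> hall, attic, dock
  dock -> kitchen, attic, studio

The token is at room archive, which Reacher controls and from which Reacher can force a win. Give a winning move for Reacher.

dock

A0 = {kitchen}
A1: add {dock} — dock (Reacher) has dock→kitchen.
A2: add {archive} — archive (Reacher) has archive→dock.
A3 = A2; e.g. roof (Blocker) can still go to lab. Fixed point.
From archive, successor dock is in the attractor (rank 1); the other successors attic, hall are not.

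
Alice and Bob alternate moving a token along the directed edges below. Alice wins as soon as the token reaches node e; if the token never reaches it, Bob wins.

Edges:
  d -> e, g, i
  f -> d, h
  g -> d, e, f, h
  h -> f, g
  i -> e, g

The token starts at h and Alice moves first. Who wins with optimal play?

Bob

Track states (vertex, player-to-move).
A0 = {(e,Alice), (e,Bob)}
A1: add {(d,Alice), (g,Alice), (i,Alice)}.
A2: add {(d,Bob), (i,Bob)}.
A3: add {(f,Alice)}.
A4: add {(h,Bob)}.
A5 = A4; e.g. (f,Bob) stays out. (h,Alice) never enters ⇒ Bob avoids the target.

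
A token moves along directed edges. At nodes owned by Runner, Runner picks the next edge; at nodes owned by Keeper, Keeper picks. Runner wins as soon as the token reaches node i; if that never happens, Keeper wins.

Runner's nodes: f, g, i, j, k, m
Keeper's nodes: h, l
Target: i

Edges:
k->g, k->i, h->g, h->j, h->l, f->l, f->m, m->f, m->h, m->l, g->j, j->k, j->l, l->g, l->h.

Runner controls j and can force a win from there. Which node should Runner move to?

k

A0 = {i}
A1: add {k} — k (Runner) has k→i.
A2: add {j} — j (Runner) has j→k.
A3: add {g} — g (Runner) has g→j.
A4 = A3; e.g. f (Runner) has no edge into A3. Fixed point.
From j, successor k is in the attractor (rank 1); the other successor l is not.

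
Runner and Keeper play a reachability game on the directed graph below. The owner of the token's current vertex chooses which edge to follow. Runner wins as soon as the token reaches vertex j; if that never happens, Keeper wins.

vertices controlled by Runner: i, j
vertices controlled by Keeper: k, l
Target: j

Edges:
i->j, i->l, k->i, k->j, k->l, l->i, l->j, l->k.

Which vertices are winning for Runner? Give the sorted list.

i, j

A0 = {j}
A1: add {i} — i (Runner) has i→j.
A2 = A1; e.g. k (Keeper) can still go to l. Fixed point.
Runner's winning region = {i, j}.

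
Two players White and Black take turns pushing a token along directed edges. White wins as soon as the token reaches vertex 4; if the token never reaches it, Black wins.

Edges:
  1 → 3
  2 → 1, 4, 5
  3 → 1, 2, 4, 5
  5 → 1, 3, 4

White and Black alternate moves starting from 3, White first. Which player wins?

Track states (vertex, player-to-move).
A0 = {(4,White), (4,Black)}
A1: add {(2,White), (3,White), (5,White)}.
(3,White) ∈ A1 ⇒ White forces the target.

White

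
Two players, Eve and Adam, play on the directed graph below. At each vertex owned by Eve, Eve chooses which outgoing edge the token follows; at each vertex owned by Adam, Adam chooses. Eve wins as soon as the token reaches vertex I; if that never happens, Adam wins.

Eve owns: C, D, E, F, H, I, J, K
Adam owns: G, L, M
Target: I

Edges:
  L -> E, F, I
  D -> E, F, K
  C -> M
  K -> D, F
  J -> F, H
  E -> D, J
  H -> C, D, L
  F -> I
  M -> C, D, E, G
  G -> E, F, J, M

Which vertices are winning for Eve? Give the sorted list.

D, E, F, H, I, J, K, L

A0 = {I}
A1: add {F} — F (Eve) has F→I.
A2: add {D, J, K} — D (Eve) has D→F; J (Eve) has J→F; K (Eve) has K→F.
A3: add {E, H} — E (Eve) has E→D; H (Eve) has H→D.
A4: add {L} — L (Adam): all of {E, F, I} already in.
A5 = A4; e.g. C (Eve) has no edge into A4. Fixed point.
Eve's winning region = {D, E, F, H, I, J, K, L}.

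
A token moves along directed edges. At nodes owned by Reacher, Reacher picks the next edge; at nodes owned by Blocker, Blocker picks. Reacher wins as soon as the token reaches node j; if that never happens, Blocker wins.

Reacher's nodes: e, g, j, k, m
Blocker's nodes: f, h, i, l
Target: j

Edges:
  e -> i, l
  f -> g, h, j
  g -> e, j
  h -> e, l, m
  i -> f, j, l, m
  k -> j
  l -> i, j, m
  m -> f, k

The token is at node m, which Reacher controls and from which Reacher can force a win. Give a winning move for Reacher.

A0 = {j}
A1: add {g, k} — g (Reacher) has g→j; k (Reacher) has k→j.
A2: add {m} — m (Reacher) has m→k.
A3 = A2; e.g. e (Reacher) has no edge into A2. Fixed point.
From m, successor k is in the attractor (rank 1); the other successor f is not.

k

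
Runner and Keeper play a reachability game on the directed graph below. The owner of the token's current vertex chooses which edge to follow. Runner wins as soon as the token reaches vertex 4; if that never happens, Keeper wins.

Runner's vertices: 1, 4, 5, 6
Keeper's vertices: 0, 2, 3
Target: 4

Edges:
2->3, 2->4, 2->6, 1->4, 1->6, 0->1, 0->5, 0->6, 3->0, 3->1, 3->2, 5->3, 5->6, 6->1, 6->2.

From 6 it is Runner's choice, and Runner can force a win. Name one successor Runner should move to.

A0 = {4}
A1: add {1} — 1 (Runner) has 1→4.
A2: add {6} — 6 (Runner) has 6→1.
A3: add {5} — 5 (Runner) has 5→6.
A4: add {0} — 0 (Keeper): all of {1, 5, 6} already in.
A5 = A4; e.g. 2 (Keeper) can still go to 3. Fixed point.
From 6, successor 1 is in the attractor (rank 1); the other successor 2 is not.

1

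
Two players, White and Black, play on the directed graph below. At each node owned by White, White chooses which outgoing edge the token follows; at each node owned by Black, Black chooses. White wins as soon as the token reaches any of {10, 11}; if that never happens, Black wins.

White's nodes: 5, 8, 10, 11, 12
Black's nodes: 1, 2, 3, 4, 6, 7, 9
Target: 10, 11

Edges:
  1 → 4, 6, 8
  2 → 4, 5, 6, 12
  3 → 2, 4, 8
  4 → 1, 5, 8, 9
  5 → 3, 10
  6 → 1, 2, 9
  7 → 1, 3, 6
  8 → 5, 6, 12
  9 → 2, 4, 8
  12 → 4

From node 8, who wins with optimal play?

A0 = {10, 11}
A1: add {5} — 5 (White) has 5→10.
A2: add {8} — 8 (White) has 8→5.
A3 = A2; e.g. 1 (Black) can still go to 4. Fixed point.
8 ∈ A2, so White can force the target.

White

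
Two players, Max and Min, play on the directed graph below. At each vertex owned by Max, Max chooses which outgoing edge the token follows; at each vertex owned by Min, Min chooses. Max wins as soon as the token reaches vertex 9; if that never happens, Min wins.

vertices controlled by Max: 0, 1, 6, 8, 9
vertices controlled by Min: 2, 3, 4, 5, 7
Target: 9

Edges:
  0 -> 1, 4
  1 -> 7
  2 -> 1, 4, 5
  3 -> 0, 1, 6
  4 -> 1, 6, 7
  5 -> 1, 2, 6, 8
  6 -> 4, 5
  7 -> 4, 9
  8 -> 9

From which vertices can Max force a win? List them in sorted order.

8, 9

A0 = {9}
A1: add {8} — 8 (Max) has 8→9.
A2 = A1; e.g. 0 (Max) has no edge into A1. Fixed point.
Max's winning region = {8, 9}.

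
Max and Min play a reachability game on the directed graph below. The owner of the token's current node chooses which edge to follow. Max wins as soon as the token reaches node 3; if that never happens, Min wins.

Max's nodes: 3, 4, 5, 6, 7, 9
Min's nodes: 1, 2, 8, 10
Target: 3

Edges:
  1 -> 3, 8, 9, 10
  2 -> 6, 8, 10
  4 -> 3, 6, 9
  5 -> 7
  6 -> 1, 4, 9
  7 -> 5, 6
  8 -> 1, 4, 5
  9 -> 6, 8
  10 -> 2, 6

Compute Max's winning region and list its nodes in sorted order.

A0 = {3}
A1: add {4} — 4 (Max) has 4→3.
A2: add {6} — 6 (Max) has 6→4.
A3: add {7, 9} — 7 (Max) has 7→6; 9 (Max) has 9→6.
A4: add {5} — 5 (Max) has 5→7.
A5 = A4; e.g. 1 (Min) can still go to 8. Fixed point.
Max's winning region = {3, 4, 5, 6, 7, 9}.

3, 4, 5, 6, 7, 9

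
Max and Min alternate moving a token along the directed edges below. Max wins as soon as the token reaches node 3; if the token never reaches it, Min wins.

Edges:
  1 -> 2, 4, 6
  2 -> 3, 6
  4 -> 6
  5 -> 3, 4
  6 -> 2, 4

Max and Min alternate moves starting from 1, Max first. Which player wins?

Track states (vertex, player-to-move).
A0 = {(3,Max), (3,Min)}
A1: add {(2,Max), (5,Max)}.
A2 = A1; e.g. (1,Max) stays out. (1,Max) never enters ⇒ Min avoids the target.

Min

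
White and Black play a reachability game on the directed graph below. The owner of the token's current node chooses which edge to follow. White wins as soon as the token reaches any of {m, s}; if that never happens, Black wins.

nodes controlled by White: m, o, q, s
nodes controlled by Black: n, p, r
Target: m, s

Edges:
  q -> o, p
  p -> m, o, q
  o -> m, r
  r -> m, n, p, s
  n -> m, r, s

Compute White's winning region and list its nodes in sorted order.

m, o, p, q, s

A0 = {m, s}
A1: add {o} — o (White) has o→m.
A2: add {q} — q (White) has q→o.
A3: add {p} — p (Black): all of {m, o, q} already in.
A4 = A3; e.g. n (Black) can still go to r. Fixed point.
White's winning region = {m, o, p, q, s}.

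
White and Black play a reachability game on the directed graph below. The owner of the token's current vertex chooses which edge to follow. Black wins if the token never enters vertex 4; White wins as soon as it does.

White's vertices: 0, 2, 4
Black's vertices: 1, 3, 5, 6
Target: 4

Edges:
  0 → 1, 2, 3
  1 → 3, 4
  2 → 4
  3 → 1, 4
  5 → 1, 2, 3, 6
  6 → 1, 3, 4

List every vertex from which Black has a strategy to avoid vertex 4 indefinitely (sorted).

1, 3, 5, 6

A0 = {4}
A1: add {2} — 2 (White) has 2→4.
A2: add {0} — 0 (White) has 0→2.
A3 = A2; e.g. 1 (Black) can still go to 3. Fixed point.
White's attractor = {0, 2, 4}; Black avoids the target exactly from the complement.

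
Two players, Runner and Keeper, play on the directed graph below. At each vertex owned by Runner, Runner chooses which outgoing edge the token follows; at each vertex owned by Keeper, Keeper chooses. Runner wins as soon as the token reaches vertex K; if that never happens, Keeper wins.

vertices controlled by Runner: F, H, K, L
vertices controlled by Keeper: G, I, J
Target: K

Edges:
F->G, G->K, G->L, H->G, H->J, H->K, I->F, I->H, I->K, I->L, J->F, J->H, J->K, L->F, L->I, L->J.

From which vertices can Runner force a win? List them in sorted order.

H, K

A0 = {K}
A1: add {H} — H (Runner) has H→K.
A2 = A1; e.g. F (Runner) has no edge into A1. Fixed point.
Runner's winning region = {H, K}.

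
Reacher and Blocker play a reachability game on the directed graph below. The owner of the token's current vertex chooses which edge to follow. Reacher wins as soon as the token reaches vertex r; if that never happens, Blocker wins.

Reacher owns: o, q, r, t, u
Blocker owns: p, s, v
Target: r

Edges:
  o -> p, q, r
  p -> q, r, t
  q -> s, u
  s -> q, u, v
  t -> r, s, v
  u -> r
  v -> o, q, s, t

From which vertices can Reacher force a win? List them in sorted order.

o, p, q, r, t, u

A0 = {r}
A1: add {o, t, u} — o (Reacher) has o→r; t (Reacher) has t→r; u (Reacher) has u→r.
A2: add {q} — q (Reacher) has q→u.
A3: add {p} — p (Blocker): all of {q, r, t} already in.
A4 = A3; e.g. s (Blocker) can still go to v. Fixed point.
Reacher's winning region = {o, p, q, r, t, u}.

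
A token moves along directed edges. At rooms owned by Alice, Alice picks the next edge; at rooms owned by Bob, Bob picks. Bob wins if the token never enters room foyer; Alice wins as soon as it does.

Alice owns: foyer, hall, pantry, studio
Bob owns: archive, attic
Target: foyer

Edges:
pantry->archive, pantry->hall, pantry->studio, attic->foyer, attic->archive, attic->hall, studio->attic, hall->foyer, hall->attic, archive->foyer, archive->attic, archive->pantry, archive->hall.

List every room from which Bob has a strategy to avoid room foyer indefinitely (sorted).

A0 = {foyer}
A1: add {hall} — hall (Alice) has hall→foyer.
A2: add {pantry} — pantry (Alice) has pantry→hall.
A3 = A2; e.g. attic (Bob) can still go to archive. Fixed point.
Alice's attractor = {foyer, hall, pantry}; Bob avoids the target exactly from the complement.

archive, attic, studio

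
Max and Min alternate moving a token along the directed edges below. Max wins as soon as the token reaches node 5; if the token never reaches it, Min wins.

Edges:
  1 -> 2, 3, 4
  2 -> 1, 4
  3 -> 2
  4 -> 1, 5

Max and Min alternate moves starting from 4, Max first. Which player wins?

Max

Track states (vertex, player-to-move).
A0 = {(5,Max), (5,Min)}
A1: add {(4,Max)}.
(4,Max) ∈ A1 ⇒ Max forces the target.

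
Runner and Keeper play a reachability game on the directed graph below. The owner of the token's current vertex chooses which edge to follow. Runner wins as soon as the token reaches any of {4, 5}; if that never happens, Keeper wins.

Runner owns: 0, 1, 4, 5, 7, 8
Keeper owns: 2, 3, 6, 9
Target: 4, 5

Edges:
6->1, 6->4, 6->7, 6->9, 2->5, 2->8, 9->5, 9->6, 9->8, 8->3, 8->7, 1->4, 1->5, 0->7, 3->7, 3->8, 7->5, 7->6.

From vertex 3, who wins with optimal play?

A0 = {4, 5}
A1: add {1, 7} — 1 (Runner) has 1→4; 7 (Runner) has 7→5.
A2: add {0, 8} — 0 (Runner) has 0→7; 8 (Runner) has 8→7.
A3: add {2, 3} — 2 (Keeper): all of {5, 8} already in; 3 (Keeper): all of {7, 8} already in.
A4 = A3; e.g. 6 (Keeper) can still go to 9. Fixed point.
3 ∈ A3, so Runner can force the target.

Runner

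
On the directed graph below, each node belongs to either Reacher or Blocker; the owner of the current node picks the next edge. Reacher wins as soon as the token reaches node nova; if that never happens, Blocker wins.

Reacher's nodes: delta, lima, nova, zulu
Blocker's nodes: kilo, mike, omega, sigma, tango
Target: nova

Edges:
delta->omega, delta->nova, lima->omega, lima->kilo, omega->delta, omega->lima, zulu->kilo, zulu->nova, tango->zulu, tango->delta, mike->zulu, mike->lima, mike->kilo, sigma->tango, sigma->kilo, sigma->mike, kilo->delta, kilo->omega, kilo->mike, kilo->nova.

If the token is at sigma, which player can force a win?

Blocker

A0 = {nova}
A1: add {delta, zulu} — zulu (Reacher) has zulu→nova; delta (Reacher) has delta→nova.
A2: add {tango} — tango (Blocker): all of {zulu, delta} already in.
A3 = A2; e.g. lima (Reacher) has no edge into A2. Fixed point.
sigma never enters the attractor, so Blocker can avoid the target forever.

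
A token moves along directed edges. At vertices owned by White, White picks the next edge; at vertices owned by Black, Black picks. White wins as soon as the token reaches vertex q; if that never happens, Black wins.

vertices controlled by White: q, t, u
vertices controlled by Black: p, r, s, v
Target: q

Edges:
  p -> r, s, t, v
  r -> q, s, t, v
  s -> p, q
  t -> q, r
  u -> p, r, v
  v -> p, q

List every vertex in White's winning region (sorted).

q, t

A0 = {q}
A1: add {t} — t (White) has t→q.
A2 = A1; e.g. p (Black) can still go to r. Fixed point.
White's winning region = {q, t}.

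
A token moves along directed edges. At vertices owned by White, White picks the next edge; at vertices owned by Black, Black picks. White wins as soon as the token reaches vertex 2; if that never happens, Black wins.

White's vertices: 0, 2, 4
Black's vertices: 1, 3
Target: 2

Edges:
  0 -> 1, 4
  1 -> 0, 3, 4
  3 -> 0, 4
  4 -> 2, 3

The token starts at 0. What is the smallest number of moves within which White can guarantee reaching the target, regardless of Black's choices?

2

A0 = {2}
A1: add {4} — 4 (White) has 4→2.
A2: add {0} — 0 (White) has 0→4.
0 enters the attractor at level 2, so White can force the target in 2 moves from there.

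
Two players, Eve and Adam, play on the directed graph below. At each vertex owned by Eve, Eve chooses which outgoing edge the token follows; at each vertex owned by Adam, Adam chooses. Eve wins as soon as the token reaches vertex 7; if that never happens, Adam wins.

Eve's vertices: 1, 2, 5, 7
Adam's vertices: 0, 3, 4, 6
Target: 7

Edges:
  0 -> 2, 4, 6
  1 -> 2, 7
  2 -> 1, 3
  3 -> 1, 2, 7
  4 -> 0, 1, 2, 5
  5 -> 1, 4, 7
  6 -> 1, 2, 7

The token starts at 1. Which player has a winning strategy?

Eve

A0 = {7}
A1: add {1, 5} — 1 (Eve) has 1→7; 5 (Eve) has 5→7.
1 ∈ A1, so Eve can force the target.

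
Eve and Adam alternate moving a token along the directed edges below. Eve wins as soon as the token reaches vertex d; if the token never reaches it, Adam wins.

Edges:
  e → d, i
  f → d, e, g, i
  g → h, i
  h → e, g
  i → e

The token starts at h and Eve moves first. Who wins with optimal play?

Adam

Track states (vertex, player-to-move).
A0 = {(d,Eve), (d,Adam)}
A1: add {(e,Eve), (f,Eve)}.
A2: add {(i,Adam)}.
A3: add {(g,Eve)}.
A4: add {(h,Adam)}.
A5 = A4; e.g. (e,Adam) stays out. (h,Eve) never enters ⇒ Adam avoids the target.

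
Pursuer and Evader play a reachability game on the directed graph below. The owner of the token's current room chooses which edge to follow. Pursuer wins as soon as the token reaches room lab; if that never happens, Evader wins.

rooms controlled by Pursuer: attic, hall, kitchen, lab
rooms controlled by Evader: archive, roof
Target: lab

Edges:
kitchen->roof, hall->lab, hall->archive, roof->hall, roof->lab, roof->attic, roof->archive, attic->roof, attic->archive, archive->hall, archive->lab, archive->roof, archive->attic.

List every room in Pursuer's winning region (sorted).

hall, lab

A0 = {lab}
A1: add {hall} — hall (Pursuer) has hall→lab.
A2 = A1; e.g. kitchen (Pursuer) has no edge into A1. Fixed point.
Pursuer's winning region = {hall, lab}.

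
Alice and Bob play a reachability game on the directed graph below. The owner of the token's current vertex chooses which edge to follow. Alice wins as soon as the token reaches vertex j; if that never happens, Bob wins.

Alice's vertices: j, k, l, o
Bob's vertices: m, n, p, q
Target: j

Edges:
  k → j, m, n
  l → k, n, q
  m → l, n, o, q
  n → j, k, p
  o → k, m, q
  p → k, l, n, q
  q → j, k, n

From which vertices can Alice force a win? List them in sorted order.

j, k, l, o

A0 = {j}
A1: add {k} — k (Alice) has k→j.
A2: add {l, o} — l (Alice) has l→k; o (Alice) has o→k.
A3 = A2; e.g. m (Bob) can still go to n. Fixed point.
Alice's winning region = {j, k, l, o}.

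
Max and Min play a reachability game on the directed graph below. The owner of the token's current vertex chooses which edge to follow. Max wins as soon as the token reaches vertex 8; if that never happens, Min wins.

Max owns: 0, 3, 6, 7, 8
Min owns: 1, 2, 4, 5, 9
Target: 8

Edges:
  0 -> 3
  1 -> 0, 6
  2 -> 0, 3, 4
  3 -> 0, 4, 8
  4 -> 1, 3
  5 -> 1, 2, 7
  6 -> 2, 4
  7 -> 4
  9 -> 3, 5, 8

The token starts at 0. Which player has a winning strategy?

Max

A0 = {8}
A1: add {3} — 3 (Max) has 3→8.
A2: add {0} — 0 (Max) has 0→3.
A3 = A2; e.g. 1 (Min) can still go to 6. Fixed point.
0 ∈ A2, so Max can force the target.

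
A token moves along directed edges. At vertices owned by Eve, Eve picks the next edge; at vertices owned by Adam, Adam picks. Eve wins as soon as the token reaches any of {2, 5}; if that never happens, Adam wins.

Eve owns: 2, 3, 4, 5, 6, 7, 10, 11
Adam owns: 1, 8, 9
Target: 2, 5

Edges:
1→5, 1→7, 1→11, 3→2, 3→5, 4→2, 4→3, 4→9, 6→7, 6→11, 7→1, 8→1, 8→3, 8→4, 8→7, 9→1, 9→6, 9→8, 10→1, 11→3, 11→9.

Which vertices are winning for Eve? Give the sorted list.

A0 = {2, 5}
A1: add {3, 4} — 3 (Eve) has 3→2; 4 (Eve) has 4→2.
A2: add {11} — 11 (Eve) has 11→3.
A3: add {6} — 6 (Eve) has 6→11.
A4 = A3; e.g. 1 (Adam) can still go to 7. Fixed point.
Eve's winning region = {2, 3, 4, 5, 6, 11}.

2, 3, 4, 5, 6, 11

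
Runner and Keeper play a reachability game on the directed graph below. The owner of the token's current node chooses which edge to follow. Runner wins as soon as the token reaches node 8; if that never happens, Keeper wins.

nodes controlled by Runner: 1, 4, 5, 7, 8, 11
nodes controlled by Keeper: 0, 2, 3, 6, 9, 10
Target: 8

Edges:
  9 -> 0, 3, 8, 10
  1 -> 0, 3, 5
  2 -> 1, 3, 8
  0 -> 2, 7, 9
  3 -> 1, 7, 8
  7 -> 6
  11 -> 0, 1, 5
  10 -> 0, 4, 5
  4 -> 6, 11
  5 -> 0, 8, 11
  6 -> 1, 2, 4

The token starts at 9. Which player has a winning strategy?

A0 = {8}
A1: add {5} — 5 (Runner) has 5→8.
A2: add {1, 11} — 1 (Runner) has 1→5; 11 (Runner) has 11→5.
A3: add {4} — 4 (Runner) has 4→11.
A4 = A3; e.g. 0 (Keeper) can still go to 2. Fixed point.
9 never enters the attractor, so Keeper can avoid the target forever.

Keeper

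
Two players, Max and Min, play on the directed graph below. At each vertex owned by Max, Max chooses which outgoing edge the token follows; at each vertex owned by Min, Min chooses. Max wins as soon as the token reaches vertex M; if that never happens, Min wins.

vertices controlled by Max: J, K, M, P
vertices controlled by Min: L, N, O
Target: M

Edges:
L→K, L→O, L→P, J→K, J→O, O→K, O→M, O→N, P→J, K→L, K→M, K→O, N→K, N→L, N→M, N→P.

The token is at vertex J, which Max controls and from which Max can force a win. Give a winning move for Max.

K

A0 = {M}
A1: add {K} — K (Max) has K→M.
A2: add {J} — J (Max) has J→K.
A3: add {P} — P (Max) has P→J.
A4 = A3; e.g. L (Min) can still go to O. Fixed point.
From J, successor K is in the attractor (rank 1); the other successor O is not.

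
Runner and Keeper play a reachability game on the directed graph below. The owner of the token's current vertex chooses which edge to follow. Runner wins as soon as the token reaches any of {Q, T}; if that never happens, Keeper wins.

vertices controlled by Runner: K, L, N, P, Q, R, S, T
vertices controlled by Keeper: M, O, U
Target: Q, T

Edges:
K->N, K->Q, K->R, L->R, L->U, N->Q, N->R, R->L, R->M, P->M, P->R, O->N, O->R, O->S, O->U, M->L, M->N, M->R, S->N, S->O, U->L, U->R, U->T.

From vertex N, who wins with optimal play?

Runner

A0 = {Q, T}
A1: add {K, N} — K (Runner) has K→Q; N (Runner) has N→Q.
N ∈ A1, so Runner can force the target.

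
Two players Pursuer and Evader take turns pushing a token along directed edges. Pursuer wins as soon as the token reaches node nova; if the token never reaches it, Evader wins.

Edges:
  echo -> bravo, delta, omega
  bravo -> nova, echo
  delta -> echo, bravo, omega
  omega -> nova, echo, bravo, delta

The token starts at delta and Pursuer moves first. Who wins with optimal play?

Evader

Track states (vertex, player-to-move).
A0 = {(nova,Pursuer), (nova,Evader)}
A1: add {(bravo,Pursuer), (omega,Pursuer)}.
A2 = A1; e.g. (echo,Pursuer) stays out. (delta,Pursuer) never enters ⇒ Evader avoids the target.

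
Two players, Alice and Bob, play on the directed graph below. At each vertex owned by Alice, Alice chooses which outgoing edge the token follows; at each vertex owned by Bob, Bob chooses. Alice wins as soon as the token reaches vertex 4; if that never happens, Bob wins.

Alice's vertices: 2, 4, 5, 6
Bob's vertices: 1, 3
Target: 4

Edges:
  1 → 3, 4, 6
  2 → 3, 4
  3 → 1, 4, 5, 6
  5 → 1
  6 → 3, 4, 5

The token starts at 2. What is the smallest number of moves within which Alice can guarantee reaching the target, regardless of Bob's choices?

1

A0 = {4}
A1: add {2, 6} — 2 (Alice) has 2→4; 6 (Alice) has 6→4.
A2 = A1; e.g. 1 (Bob) can still go to 3. Fixed point.
2 enters the attractor at level 1, so Alice can force the target in 1 move from there.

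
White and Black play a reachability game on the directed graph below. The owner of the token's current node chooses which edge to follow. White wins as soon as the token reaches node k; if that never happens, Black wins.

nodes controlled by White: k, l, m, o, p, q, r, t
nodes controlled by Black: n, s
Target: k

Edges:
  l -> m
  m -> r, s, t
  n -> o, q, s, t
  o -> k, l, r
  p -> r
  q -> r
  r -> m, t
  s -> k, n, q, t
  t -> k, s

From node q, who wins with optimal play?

White

A0 = {k}
A1: add {o, t} — o (White) has o→k; t (White) has t→k.
A2: add {m, r} — m (White) has m→t; r (White) has r→t.
A3: add {l, p, q} — l (White) has l→m; p (White) has p→r; q (White) has q→r.
A4 = A3; e.g. n (Black) can still go to s. Fixed point.
q ∈ A3, so White can force the target.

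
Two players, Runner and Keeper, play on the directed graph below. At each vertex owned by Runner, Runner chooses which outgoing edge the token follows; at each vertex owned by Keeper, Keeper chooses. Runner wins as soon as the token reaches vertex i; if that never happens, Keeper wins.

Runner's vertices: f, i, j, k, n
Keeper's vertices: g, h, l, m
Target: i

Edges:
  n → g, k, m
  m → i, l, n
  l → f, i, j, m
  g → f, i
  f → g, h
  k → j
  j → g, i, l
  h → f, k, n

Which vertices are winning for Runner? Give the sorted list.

i, j, k, n

A0 = {i}
A1: add {j} — j (Runner) has j→i.
A2: add {k} — k (Runner) has k→j.
A3: add {n} — n (Runner) has n→k.
A4 = A3; e.g. f (Runner) has no edge into A3. Fixed point.
Runner's winning region = {i, j, k, n}.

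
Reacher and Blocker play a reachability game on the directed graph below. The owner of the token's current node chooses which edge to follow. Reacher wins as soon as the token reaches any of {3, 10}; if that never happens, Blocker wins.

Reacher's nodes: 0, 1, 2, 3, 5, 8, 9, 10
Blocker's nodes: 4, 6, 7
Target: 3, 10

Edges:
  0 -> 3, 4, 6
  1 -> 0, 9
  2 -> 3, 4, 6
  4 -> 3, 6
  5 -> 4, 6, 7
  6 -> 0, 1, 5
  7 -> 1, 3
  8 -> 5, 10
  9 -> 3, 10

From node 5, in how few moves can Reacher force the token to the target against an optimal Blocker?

4

A0 = {3, 10}
A1: add {0, 2, 8, 9} — 0 (Reacher) has 0→3; 2 (Reacher) has 2→3; 8 (Reacher) has 8→10; 9 (Reacher) has 9→3.
A2: add {1} — 1 (Reacher) has 1→0.
A3: add {7} — 7 (Blocker): all of {1, 3} already in.
A4: add {5} — 5 (Reacher) has 5→7.
5 enters the attractor at level 4, so Reacher can force the target in 4 moves from there.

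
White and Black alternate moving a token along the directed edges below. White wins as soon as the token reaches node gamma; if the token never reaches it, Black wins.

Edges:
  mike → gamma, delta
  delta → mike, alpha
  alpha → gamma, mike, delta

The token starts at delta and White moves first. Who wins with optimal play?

Black

Track states (vertex, player-to-move).
A0 = {(gamma,White), (gamma,Black)}
A1: add {(mike,White), (alpha,White)}.
A2: add {(delta,Black)}.
A3 = A2; e.g. (mike,Black) stays out. (delta,White) never enters ⇒ Black avoids the target.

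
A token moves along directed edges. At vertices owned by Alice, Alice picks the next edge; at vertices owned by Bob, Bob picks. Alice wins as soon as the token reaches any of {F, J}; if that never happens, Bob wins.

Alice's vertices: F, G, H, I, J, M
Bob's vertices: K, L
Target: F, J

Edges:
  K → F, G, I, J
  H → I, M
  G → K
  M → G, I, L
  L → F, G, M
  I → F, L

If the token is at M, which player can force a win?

A0 = {F, J}
A1: add {I} — I (Alice) has I→F.
A2: add {H, M} — H (Alice) has H→I; M (Alice) has M→I.
A3 = A2; e.g. G (Alice) has no edge into A2. Fixed point.
M ∈ A2, so Alice can force the target.

Alice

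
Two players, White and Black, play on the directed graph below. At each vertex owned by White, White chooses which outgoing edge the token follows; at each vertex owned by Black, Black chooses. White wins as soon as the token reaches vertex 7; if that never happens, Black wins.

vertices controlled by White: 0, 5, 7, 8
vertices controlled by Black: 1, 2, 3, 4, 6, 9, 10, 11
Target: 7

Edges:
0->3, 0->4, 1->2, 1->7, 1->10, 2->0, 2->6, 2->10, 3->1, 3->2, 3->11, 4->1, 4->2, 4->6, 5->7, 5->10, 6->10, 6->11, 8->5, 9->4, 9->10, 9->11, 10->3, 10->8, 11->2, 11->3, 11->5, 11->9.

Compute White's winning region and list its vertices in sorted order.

5, 7, 8

A0 = {7}
A1: add {5} — 5 (White) has 5→7.
A2: add {8} — 8 (White) has 8→5.
A3 = A2; e.g. 0 (White) has no edge into A2. Fixed point.
White's winning region = {5, 7, 8}.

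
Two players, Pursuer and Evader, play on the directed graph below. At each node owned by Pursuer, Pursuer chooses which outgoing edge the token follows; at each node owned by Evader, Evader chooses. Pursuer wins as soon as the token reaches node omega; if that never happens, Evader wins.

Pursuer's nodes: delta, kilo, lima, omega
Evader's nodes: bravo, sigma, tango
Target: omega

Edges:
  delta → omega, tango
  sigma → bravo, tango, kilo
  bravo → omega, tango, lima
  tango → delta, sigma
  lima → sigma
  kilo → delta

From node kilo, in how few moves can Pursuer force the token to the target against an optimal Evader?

A0 = {omega}
A1: add {delta} — delta (Pursuer) has delta→omega.
A2: add {kilo} — kilo (Pursuer) has kilo→delta.
A3 = A2; e.g. sigma (Evader) can still go to bravo. Fixed point.
kilo enters the attractor at level 2, so Pursuer can force the target in 2 moves from there.

2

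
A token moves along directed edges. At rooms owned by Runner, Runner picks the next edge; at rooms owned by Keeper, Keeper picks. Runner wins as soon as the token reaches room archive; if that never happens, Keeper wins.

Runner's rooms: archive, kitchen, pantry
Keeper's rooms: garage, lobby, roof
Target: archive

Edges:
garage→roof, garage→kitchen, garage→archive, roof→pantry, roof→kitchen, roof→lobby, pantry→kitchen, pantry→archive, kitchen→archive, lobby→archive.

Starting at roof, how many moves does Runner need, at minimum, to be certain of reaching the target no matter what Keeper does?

2

A0 = {archive}
A1: add {kitchen, lobby, pantry} — pantry (Runner) has pantry→archive; kitchen (Runner) has kitchen→archive; lobby (Keeper): all of {archive} already in.
A2: add {roof} — roof (Keeper): all of {pantry, kitchen, lobby} already in.
roof enters the attractor at level 2, so Runner can force the target in 2 moves from there.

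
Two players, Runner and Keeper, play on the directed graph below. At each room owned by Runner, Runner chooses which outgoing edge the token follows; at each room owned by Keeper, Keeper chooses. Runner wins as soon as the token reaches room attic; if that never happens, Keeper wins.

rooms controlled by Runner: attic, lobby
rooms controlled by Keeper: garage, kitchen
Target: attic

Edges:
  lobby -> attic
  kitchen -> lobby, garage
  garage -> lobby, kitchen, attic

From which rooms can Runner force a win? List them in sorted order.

attic, lobby

A0 = {attic}
A1: add {lobby} — lobby (Runner) has lobby→attic.
A2 = A1; e.g. kitchen (Keeper) can still go to garage. Fixed point.
Runner's winning region = {attic, lobby}.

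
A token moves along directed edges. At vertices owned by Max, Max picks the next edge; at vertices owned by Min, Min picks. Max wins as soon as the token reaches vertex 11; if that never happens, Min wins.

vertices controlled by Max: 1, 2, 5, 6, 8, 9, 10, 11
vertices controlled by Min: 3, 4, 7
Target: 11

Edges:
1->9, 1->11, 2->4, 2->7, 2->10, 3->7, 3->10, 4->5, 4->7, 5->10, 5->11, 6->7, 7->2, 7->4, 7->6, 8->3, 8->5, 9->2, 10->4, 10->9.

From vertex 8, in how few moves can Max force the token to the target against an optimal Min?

A0 = {11}
A1: add {1, 5} — 1 (Max) has 1→11; 5 (Max) has 5→11.
A2: add {8} — 8 (Max) has 8→5.
A3 = A2; e.g. 2 (Max) has no edge into A2. Fixed point.
8 enters the attractor at level 2, so Max can force the target in 2 moves from there.

2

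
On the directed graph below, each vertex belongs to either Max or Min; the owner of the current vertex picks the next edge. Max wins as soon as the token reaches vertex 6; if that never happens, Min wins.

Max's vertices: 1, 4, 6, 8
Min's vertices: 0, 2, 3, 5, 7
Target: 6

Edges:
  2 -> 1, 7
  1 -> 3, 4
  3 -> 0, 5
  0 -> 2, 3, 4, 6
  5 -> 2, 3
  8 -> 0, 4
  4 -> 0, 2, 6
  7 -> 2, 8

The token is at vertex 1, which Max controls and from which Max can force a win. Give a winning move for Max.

A0 = {6}
A1: add {4} — 4 (Max) has 4→6.
A2: add {1, 8} — 1 (Max) has 1→4; 8 (Max) has 8→4.
A3 = A2; e.g. 0 (Min) can still go to 2. Fixed point.
From 1, successor 4 is in the attractor (rank 1); the other successor 3 is not.

4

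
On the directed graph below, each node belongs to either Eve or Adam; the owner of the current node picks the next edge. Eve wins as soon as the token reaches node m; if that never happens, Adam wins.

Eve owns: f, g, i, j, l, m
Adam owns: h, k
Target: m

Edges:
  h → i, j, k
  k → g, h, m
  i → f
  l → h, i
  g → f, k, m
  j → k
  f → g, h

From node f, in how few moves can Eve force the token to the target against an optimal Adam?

2

A0 = {m}
A1: add {g} — g (Eve) has g→m.
A2: add {f} — f (Eve) has f→g.
f enters the attractor at level 2, so Eve can force the target in 2 moves from there.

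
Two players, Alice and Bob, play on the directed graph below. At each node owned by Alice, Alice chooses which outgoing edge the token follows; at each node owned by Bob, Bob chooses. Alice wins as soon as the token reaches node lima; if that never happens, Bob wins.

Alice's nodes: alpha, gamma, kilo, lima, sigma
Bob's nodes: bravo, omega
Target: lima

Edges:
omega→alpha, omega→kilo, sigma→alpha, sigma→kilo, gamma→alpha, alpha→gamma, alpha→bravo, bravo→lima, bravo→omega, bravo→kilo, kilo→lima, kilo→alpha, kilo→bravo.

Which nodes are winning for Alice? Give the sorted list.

A0 = {lima}
A1: add {kilo} — kilo (Alice) has kilo→lima.
A2: add {sigma} — sigma (Alice) has sigma→kilo.
A3 = A2; e.g. omega (Bob) can still go to alpha. Fixed point.
Alice's winning region = {kilo, lima, sigma}.

kilo, lima, sigma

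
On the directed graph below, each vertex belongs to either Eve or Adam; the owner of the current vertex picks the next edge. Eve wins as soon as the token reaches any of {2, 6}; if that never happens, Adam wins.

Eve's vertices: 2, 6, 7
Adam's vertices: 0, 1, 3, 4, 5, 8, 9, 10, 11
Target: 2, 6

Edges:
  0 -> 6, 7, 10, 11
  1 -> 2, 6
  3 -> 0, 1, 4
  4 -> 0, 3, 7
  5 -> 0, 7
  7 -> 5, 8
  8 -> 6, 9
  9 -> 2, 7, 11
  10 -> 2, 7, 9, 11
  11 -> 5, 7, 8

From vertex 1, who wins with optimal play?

Eve

A0 = {2, 6}
A1: add {1} — 1 (Adam): all of {2, 6} already in.
A2 = A1; e.g. 0 (Adam) can still go to 7. Fixed point.
1 ∈ A1, so Eve can force the target.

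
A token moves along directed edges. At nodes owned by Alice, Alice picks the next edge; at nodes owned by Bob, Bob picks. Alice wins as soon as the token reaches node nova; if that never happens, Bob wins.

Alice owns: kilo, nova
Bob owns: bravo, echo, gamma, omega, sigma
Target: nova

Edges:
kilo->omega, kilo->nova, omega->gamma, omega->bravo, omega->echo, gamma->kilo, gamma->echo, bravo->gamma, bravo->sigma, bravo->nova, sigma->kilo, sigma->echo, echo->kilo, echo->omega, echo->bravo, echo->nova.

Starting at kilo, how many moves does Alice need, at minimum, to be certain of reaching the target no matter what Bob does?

1

A0 = {nova}
A1: add {kilo} — kilo (Alice) has kilo→nova.
A2 = A1; e.g. omega (Bob) can still go to gamma. Fixed point.
kilo enters the attractor at level 1, so Alice can force the target in 1 move from there.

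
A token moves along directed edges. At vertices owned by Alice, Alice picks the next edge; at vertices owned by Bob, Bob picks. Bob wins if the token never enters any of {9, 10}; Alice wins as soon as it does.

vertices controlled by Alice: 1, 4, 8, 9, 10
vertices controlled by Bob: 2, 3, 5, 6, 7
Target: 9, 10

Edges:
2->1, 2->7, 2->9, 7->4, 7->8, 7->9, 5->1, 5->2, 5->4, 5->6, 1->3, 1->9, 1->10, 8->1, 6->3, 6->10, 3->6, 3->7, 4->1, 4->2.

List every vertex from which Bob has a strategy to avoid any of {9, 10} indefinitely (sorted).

A0 = {9, 10}
A1: add {1} — 1 (Alice) has 1→9.
A2: add {4, 8} — 4 (Alice) has 4→1; 8 (Alice) has 8→1.
A3: add {7} — 7 (Bob): all of {4, 8, 9} already in.
A4: add {2} — 2 (Bob): all of {1, 7, 9} already in.
A5 = A4; e.g. 3 (Bob) can still go to 6. Fixed point.
Alice's attractor = {1, 2, 4, 7, 8, 9, 10}; Bob avoids the target exactly from the complement.

3, 5, 6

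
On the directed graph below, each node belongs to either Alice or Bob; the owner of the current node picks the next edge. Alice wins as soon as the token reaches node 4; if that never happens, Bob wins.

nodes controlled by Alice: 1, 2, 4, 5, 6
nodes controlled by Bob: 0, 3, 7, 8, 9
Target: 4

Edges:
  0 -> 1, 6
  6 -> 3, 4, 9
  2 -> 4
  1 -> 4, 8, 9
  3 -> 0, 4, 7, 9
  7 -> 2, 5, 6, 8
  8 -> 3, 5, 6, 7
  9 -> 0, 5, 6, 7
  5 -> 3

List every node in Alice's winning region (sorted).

A0 = {4}
A1: add {1, 2, 6} — 1 (Alice) has 1→4; 2 (Alice) has 2→4; 6 (Alice) has 6→4.
A2: add {0} — 0 (Bob): all of {1, 6} already in.
A3 = A2; e.g. 3 (Bob) can still go to 7. Fixed point.
Alice's winning region = {0, 1, 2, 4, 6}.

0, 1, 2, 4, 6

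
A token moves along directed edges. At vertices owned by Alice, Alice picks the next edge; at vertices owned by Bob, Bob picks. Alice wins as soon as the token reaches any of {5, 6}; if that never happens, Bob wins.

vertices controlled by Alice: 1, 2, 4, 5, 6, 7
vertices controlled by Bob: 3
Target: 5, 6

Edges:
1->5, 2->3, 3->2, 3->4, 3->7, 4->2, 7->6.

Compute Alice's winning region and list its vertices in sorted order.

A0 = {5, 6}
A1: add {1, 7} — 1 (Alice) has 1→5; 7 (Alice) has 7→6.
A2 = A1; e.g. 2 (Alice) has no edge into A1. Fixed point.
Alice's winning region = {1, 5, 6, 7}.

1, 5, 6, 7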